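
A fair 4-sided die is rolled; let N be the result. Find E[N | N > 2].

7/2

Given N > 2, N is equally likely to be any of {3, 4}.
E[N | N > 2] = (3 + 4) / 2 = 7/2.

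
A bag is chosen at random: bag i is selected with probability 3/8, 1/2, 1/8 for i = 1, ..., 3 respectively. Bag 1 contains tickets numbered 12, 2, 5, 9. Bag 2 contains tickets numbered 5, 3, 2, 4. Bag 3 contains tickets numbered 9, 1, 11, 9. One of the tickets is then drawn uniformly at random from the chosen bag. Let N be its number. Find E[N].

85/16

E[N | bag 1] = (12+2+5+9)/4 = 7.
E[N | bag 2] = (5+3+2+4)/4 = 7/2.
E[N | bag 3] = (9+1+11+9)/4 = 15/2.
E[N] = (3/8)·(7) + (1/2)·(7/2) + (1/8)·(15/2) = 85/16.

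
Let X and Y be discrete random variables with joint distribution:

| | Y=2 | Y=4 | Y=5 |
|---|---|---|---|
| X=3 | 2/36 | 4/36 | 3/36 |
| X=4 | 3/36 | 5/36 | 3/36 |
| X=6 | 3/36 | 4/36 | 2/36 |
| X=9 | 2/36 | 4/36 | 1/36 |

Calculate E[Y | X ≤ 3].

35/9

P(X ≤ 3) = 1/4.
Σ Y·P over the event = 2·(2/36) + 4·(4/36) + 5·(3/36) = 35/36.
E[Y | X ≤ 3] = (35/36) / (1/4) = 35/9.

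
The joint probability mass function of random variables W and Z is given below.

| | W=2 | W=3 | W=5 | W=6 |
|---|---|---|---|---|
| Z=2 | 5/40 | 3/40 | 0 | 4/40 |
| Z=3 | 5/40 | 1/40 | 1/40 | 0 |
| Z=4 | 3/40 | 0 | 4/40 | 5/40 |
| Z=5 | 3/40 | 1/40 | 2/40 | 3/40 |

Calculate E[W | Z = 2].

43/12

P(Z = 2) = 3/10.
Σ W·P over the event = 2·(5/40) + 3·(3/40) + 6·(4/40) = 43/40.
E[W | Z = 2] = (43/40) / (3/10) = 43/12.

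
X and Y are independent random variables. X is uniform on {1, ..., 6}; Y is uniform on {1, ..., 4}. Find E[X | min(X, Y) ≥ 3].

Outcomes with min(X, Y) ≥ 3: (3,3), (3,4), (4,3), (4,4), (5,3), (5,4), (6,3), (6,4), each with probability 1/24.
E[X | min(X, Y) ≥ 3] = (3 + 3 + 4 + 4 + 5 + 5 + 6 + 6) / 8 = 9/2.

9/2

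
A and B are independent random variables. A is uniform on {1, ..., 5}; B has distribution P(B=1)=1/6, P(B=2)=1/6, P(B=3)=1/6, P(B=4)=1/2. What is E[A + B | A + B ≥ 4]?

172/27

P(A + B ≥ 4) = 9/10.
Summing (A+B)·P(x,y) over outcomes with A + B ≥ 4 gives 86/15.
E[A + B | A + B ≥ 4] = (86/15) / (9/10) = 172/27.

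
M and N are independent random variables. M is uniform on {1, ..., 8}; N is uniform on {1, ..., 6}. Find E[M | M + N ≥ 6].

98/19

P(M + N ≥ 6) = 19/24.
Summing M·P(x,y) over outcomes with M + N ≥ 6 gives 49/12.
E[M | M + N ≥ 6] = (49/12) / (19/24) = 98/19.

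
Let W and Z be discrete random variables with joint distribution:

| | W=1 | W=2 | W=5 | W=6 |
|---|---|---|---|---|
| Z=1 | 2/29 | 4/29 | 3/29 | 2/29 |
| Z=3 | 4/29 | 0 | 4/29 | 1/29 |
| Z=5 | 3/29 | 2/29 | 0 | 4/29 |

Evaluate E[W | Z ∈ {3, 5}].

P(Z ∈ {3, 5}) = 18/29.
Σ W·P over the event = 1·(4/29) + 1·(3/29) + 2·(2/29) + 5·(4/29) + 6·(1/29) + 6·(4/29) = 61/29.
E[W | Z ∈ {3, 5}] = (61/29) / (18/29) = 61/18.

61/18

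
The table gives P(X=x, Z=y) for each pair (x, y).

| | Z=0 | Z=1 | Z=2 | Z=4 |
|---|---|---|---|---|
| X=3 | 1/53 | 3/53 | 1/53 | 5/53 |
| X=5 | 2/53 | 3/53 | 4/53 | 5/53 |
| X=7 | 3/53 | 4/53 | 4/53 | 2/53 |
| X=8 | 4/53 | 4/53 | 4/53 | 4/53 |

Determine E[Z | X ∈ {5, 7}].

17/9

P(X ∈ {5, 7}) = 27/53.
Summing Z·P(X=x,Z=y) over the conditioning event gives 51/53.
E[Z | X ∈ {5, 7}] = (51/53) / (27/53) = 17/9.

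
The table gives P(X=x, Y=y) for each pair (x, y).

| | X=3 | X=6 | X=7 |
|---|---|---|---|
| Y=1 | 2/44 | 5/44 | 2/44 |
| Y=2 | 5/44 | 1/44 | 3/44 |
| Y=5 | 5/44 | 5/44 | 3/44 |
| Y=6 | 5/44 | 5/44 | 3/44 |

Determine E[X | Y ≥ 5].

P(Y ≥ 5) = 13/22.
Σ X·P over the event = 3·(5/44) + 3·(5/44) + 6·(5/44) + 6·(5/44) + 7·(3/44) + 7·(3/44) = 3.
E[X | Y ≥ 5] = (3) / (13/22) = 66/13.

66/13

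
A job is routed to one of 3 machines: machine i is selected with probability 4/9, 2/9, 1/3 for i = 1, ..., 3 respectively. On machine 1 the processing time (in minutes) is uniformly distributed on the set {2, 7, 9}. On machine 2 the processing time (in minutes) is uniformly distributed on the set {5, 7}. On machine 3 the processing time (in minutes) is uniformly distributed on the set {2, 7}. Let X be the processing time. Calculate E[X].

E[X | machine 1] = (2+7+9)/3 = 6.
E[X | machine 2] = (5+7)/2 = 6.
E[X | machine 3] = (2+7)/2 = 9/2.
By the law of total expectation,
E[X] = (4/9)·(6) + (2/9)·(6) + (1/3)·(9/2) = 11/2.

11/2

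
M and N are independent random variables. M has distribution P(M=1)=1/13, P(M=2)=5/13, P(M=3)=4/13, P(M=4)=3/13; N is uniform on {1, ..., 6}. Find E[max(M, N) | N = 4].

P(N = 4) = 1/6.
Summing max(M,N)·P(x,y) over outcomes with N = 4 gives 2/3.
E[max(M, N) | N = 4] = (2/3) / (1/6) = 4.

4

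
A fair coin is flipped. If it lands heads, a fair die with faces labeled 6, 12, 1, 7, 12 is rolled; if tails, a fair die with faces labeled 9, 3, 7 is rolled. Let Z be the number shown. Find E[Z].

E[Z | heads] = (6+12+1+7+12)/5 = 38/5.
E[Z | tails] = (9+3+7)/3 = 19/3.
By the law of total expectation,
E[Z] = (1/2)·(38/5) + (1/2)·(19/3) = 209/30.

209/30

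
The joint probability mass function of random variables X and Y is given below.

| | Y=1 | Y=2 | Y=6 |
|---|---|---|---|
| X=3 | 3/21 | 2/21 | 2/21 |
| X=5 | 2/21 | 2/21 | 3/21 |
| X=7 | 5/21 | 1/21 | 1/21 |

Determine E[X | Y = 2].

P(Y = 2) = 5/21.
Summing X·P(X=x,Y=y) over the conditioning event gives 23/21.
E[X | Y = 2] = (23/21) / (5/21) = 23/5.

23/5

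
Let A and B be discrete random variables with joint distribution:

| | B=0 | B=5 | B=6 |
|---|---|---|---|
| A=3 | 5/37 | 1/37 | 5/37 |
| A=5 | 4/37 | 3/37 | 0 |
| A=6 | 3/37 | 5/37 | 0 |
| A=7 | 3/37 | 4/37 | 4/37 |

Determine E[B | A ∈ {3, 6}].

60/19

P(A ∈ {3, 6}) = 19/37.
Σ B·P over the event = 0·(5/37) + 5·(1/37) + 6·(5/37) + 0·(3/37) + 5·(5/37) = 60/37.
E[B | A ∈ {3, 6}] = (60/37) / (19/37) = 60/19.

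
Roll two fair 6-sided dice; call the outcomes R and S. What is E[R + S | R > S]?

7

P(R > S) = 5/12.
Summing (R+S)·P(x,y) over outcomes with R > S gives 35/12.
E[R + S | R > S] = (35/12) / (5/12) = 7.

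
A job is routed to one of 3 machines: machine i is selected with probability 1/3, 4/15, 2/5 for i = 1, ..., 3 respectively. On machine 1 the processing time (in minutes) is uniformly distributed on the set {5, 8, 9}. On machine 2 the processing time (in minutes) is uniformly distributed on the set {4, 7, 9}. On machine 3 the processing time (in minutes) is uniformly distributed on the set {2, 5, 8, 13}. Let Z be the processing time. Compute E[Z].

E[Z | machine 1] = (5+8+9)/3 = 22/3.
E[Z | machine 2] = (4+7+9)/3 = 20/3.
E[Z | machine 3] = (2+5+8+13)/4 = 7.
E[Z] = (1/3)·(22/3) + (4/15)·(20/3) + (2/5)·(7) = 316/45.

316/45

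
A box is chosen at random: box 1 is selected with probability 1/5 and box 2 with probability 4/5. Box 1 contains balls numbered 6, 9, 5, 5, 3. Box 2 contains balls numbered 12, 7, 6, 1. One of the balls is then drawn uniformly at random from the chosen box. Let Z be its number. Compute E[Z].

158/25

E[Z | box 1] = (6+9+5+5+3)/5 = 28/5.
E[Z | box 2] = (12+7+6+1)/4 = 13/2.
E[Z] = (1/5)·(28/5) + (4/5)·(13/2) = 158/25.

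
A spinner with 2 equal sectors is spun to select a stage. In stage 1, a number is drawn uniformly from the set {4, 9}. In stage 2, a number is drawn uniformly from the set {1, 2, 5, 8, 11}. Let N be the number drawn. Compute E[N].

119/20

E[N | stage 1] = (4+9)/2 = 13/2.
E[N | stage 2] = (1+2+5+8+11)/5 = 27/5.
By the law of total expectation,
E[N] = (1/2)·(13/2) + (1/2)·(27/5) = 119/20.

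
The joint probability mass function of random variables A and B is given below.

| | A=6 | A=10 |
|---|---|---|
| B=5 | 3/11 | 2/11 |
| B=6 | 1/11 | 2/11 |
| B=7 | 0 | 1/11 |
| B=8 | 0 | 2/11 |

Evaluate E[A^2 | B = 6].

P(B = 6) = 3/11.
Summing A^2·P(A=x,B=y) over the conditioning event gives 236/11.
E[A^2 | B = 6] = (236/11) / (3/11) = 236/3.

236/3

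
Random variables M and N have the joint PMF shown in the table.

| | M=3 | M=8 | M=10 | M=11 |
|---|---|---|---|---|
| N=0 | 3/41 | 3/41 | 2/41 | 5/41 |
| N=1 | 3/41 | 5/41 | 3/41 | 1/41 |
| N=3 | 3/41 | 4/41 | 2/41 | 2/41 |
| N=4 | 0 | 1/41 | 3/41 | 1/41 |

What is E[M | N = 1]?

P(N = 1) = 12/41.
Σ M·P over the event = 3·(3/41) + 8·(5/41) + 10·(3/41) + 11·(1/41) = 90/41.
E[M | N = 1] = (90/41) / (12/41) = 15/2.

15/2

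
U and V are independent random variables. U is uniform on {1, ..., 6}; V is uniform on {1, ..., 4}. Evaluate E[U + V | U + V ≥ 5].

P(U + V ≥ 5) = 3/4.
Summing (U+V)·P(x,y) over outcomes with U + V ≥ 5 gives 31/6.
E[U + V | U + V ≥ 5] = (31/6) / (3/4) = 62/9.

62/9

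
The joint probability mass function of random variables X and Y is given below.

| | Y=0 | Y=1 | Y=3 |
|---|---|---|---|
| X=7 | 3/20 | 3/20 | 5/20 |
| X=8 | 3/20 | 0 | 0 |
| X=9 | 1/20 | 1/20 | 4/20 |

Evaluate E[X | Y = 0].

54/7

P(Y = 0) = 7/20.
Σ X·P over the event = 7·(3/20) + 8·(3/20) + 9·(1/20) = 27/10.
E[X | Y = 0] = (27/10) / (7/20) = 54/7.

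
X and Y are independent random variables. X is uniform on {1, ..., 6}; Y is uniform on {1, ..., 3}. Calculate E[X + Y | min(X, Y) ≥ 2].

Outcomes with min(X, Y) ≥ 2: (2,2), (2,3), (3,2), (3,3), (4,2), (4,3), (5,2), (5,3), (6,2), (6,3), each with probability 1/18.
E[X + Y | min(X, Y) ≥ 2] = (4 + 5 + 5 + 6 + 6 + 7 + 7 + 8 + 8 + 9) / 10 = 13/2.

13/2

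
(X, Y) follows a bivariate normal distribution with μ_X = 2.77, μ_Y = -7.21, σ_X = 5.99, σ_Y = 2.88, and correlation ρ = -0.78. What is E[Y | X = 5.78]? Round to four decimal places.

For a bivariate normal, E[Y | X=x] = μ_Y + ρ·(σ_Y/σ_X)·(x − μ_X).
E[Y | X=5.78] = -7.21 + (-0.78)·(2.88/5.99)·(5.78 − (2.77)) = -7.21 + (-0.37503)·(3.01) = -8.3388.

-8.3388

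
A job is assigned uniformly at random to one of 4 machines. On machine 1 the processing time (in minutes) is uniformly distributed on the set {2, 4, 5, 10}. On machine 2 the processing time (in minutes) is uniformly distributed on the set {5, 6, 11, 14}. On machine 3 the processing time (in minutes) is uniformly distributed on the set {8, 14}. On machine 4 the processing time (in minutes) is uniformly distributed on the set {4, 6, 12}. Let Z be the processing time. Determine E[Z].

E[Z | machine 1] = (2+4+5+10)/4 = 21/4.
E[Z | machine 2] = (5+6+11+14)/4 = 9.
E[Z | machine 3] = (8+14)/2 = 11.
E[Z | machine 4] = (4+6+12)/3 = 22/3.
By the law of total expectation,
E[Z] = (1/4)·(21/4) + (1/4)·(9) + (1/4)·(11) + (1/4)·(22/3) = 391/48.

391/48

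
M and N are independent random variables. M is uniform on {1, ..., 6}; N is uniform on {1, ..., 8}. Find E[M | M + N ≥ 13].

17/3

P(M + N ≥ 13) = 1/16.
Summing M·P(x,y) over outcomes with M + N ≥ 13 gives 17/48.
E[M | M + N ≥ 13] = (17/48) / (1/16) = 17/3.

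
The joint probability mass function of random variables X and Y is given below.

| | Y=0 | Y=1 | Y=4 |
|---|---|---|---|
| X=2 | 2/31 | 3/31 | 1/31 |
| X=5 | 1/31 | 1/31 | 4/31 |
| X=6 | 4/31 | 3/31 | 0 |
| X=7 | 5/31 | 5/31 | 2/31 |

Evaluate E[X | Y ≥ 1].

P(Y ≥ 1) = 19/31.
Σ X·P over the event = 2·(3/31) + 2·(1/31) + 5·(1/31) + 5·(4/31) + 6·(3/31) + 7·(5/31) + 7·(2/31) = 100/31.
E[X | Y ≥ 1] = (100/31) / (19/31) = 100/19.

100/19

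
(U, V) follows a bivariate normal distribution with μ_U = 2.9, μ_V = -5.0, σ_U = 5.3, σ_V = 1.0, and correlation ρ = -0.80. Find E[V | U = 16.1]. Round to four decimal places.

-6.9925

For a bivariate normal, E[V | U=x] = μ_V + ρ·(σ_V/σ_U)·(x − μ_U).
E[V | U=16.1] = -5.0 + (-0.80)·(1.0/5.3)·(16.1 − (2.9)) = -5.0 + (-0.1509434)·(13.2) = -6.9925.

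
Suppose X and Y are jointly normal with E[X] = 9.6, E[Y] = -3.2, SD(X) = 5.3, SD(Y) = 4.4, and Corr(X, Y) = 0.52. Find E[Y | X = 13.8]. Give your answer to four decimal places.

-1.3869

The regression of Y on X has slope ρ·σ_Y/σ_X and passes through (μ_X, μ_Y).
E[Y | X=13.8] = -3.2 + (0.52)·(4.4/5.3)·(13.8 − (9.6)) = -3.2 + (0.4317)·(4.2) = -1.3869.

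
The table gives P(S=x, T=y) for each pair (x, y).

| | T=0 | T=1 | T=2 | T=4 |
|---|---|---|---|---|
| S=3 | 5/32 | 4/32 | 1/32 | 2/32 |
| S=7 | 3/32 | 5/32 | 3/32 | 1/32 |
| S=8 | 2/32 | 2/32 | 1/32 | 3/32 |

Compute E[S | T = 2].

P(T = 2) = 5/32.
Σ S·P over the event = 3·(1/32) + 7·(3/32) + 8·(1/32) = 1.
E[S | T = 2] = (1) / (5/32) = 32/5.

32/5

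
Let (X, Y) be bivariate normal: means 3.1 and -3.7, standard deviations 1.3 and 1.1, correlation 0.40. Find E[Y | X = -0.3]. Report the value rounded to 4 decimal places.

For a bivariate normal, E[Y | X=x] = μ_Y + ρ·(σ_Y/σ_X)·(x − μ_X).
E[Y | X=-0.3] = -3.7 + (0.40)·(1.1/1.3)·(-0.3 − (3.1)) = -3.7 + (0.33846)·(-3.4) = -4.8508.

-4.8508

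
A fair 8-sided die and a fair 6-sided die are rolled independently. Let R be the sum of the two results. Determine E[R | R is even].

8

P(R is even) = 1/2.
Σ over the event: 2·1/48 + 4·1/16 + 6·5/48 + 8·1/8 + 10·5/48 + 12·1/16 + 14·1/48 = 4.
E[R | R is even] = (4) / (1/2) = 8.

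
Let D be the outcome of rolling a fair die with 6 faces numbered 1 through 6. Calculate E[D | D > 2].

Given D > 2, D is equally likely to be any of {3, 4, 5, 6}.
E[D | D > 2] = (3 + 4 + 5 + 6) / 4 = 9/2.

9/2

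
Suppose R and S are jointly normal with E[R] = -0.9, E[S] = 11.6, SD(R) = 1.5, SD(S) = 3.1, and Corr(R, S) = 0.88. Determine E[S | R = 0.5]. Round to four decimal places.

14.1461

E[S | R=x] = μ_S + ρ(σ_S/σ_R)(x − μ_R) for jointly normal variables.
E[S | R=0.5] = 11.6 + (0.88)·(3.1/1.5)·(0.5 − (-0.9)) = 11.6 + (1.81867)·(1.4) = 14.1461.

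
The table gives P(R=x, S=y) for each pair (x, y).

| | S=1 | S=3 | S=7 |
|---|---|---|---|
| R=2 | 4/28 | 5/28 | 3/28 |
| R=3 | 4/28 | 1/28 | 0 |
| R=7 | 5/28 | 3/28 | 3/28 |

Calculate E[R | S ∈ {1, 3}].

89/22

P(S ∈ {1, 3}) = 11/14.
Summing R·P(R=x,S=y) over the conditioning event gives 89/28.
E[R | S ∈ {1, 3}] = (89/28) / (11/14) = 89/22.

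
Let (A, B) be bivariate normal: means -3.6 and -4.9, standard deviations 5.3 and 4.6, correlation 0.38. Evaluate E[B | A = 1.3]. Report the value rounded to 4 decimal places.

The regression of B on A has slope ρ·σ_B/σ_A and passes through (μ_A, μ_B).
E[B | A=1.3] = -4.9 + (0.38)·(4.6/5.3)·(1.3 − (-3.6)) = -4.9 + (0.32981)·(4.9) = -3.2839.

-3.2839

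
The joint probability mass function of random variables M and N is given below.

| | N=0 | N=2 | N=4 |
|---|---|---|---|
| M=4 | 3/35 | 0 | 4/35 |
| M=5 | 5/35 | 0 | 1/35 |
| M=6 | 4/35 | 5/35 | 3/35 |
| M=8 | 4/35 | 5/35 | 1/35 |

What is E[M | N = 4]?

P(N = 4) = 9/35.
Σ M·P over the event = 4·(4/35) + 5·(1/35) + 6·(3/35) + 8·(1/35) = 47/35.
E[M | N = 4] = (47/35) / (9/35) = 47/9.

47/9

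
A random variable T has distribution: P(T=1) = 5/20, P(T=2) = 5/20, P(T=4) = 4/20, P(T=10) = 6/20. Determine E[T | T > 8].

10

P(T > 8) = 3/10.
Σ over the event: 10·3/10 = 3.
E[T | T > 8] = (3) / (3/10) = 10.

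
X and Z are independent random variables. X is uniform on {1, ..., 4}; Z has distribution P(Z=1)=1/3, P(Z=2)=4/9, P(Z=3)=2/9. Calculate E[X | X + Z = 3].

10/7

P(X + Z = 3) = 7/36.
Summing X·P(x,y) over outcomes with X + Z = 3 gives 5/18.
E[X | X + Z = 3] = (5/18) / (7/36) = 10/7.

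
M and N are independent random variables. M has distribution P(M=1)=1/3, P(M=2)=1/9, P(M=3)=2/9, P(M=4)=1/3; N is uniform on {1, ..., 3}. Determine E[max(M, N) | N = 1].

23/9

P(N = 1) = 1/3.
Summing max(M,N)·P(x,y) over outcomes with N = 1 gives 23/27.
E[max(M, N) | N = 1] = (23/27) / (1/3) = 23/9.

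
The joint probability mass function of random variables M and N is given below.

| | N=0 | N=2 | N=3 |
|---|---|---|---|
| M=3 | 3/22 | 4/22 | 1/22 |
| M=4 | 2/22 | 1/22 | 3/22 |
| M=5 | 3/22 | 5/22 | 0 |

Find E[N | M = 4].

11/6

P(M = 4) = 3/11.
Σ N·P over the event = 0·(2/22) + 2·(1/22) + 3·(3/22) = 1/2.
E[N | M = 4] = (1/2) / (3/11) = 11/6.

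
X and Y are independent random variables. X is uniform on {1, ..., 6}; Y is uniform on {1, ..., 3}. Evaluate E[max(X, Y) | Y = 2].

11/3

Outcomes with Y = 2: (1,2), (2,2), (3,2), (4,2), (5,2), (6,2), each with probability 1/18.
E[max(X, Y) | Y = 2] = (2 + 2 + 3 + 4 + 5 + 6) / 6 = 11/3.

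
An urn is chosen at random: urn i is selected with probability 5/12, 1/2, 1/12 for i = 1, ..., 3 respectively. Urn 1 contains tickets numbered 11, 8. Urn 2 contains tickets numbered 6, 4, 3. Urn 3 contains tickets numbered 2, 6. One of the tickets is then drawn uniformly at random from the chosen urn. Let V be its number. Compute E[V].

E[V | urn 1] = (11+8)/2 = 19/2.
E[V | urn 2] = (6+4+3)/3 = 13/3.
E[V | urn 3] = (2+6)/2 = 4.
By the law of total expectation,
E[V] = (5/12)·(19/2) + (1/2)·(13/3) + (1/12)·(4) = 155/24.

155/24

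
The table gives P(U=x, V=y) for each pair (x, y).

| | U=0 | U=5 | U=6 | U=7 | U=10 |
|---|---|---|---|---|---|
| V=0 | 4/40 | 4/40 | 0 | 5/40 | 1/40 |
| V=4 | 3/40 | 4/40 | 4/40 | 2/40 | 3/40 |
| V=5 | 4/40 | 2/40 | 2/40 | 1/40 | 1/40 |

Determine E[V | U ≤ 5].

58/21

P(U ≤ 5) = 21/40.
Summing V·P(U=x,V=y) over the conditioning event gives 29/20.
E[V | U ≤ 5] = (29/20) / (21/40) = 58/21.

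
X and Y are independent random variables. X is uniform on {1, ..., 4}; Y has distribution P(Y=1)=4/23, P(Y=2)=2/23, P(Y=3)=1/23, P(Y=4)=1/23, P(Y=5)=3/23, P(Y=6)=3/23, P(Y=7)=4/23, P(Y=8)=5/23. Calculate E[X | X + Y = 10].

17/6

P(X + Y = 10) = 3/23.
Summing X·P(x,y) over outcomes with X + Y = 10 gives 17/46.
E[X | X + Y = 10] = (17/46) / (3/23) = 17/6.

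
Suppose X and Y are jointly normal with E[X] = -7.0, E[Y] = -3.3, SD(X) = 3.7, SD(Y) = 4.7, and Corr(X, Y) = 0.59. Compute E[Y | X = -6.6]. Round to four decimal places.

E[Y | X=x] = μ_Y + ρ(σ_Y/σ_X)(x − μ_X) for jointly normal variables.
E[Y | X=-6.6] = -3.3 + (0.59)·(4.7/3.7)·(-6.6 − (-7.0)) = -3.3 + (0.74946)·(0.4) = -3.0002.

-3.0002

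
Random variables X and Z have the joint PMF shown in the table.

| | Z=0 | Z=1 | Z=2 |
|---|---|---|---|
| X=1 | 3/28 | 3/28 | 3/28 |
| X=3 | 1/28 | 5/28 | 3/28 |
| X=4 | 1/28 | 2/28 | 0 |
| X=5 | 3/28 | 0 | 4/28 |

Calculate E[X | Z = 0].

25/8

P(Z = 0) = 2/7.
Σ X·P over the event = 1·(3/28) + 3·(1/28) + 4·(1/28) + 5·(3/28) = 25/28.
E[X | Z = 0] = (25/28) / (2/7) = 25/8.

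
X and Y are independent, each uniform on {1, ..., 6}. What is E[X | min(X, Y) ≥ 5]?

11/2

Outcomes with min(X, Y) ≥ 5: (5,5), (5,6), (6,5), (6,6), each with probability 1/36.
E[X | min(X, Y) ≥ 5] = (5 + 5 + 6 + 6) / 4 = 11/2.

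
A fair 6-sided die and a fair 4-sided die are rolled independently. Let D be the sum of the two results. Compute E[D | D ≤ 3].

8/3

P(D ≤ 3) = 1/8.
Σ over the event: 2·1/24 + 3·1/12 = 1/3.
E[D | D ≤ 3] = (1/3) / (1/8) = 8/3.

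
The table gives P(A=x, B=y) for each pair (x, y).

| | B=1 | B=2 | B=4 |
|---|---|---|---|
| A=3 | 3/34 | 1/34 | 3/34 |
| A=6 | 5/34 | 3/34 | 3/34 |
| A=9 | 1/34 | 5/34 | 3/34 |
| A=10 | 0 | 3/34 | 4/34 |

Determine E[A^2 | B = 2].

P(B = 2) = 6/17.
Σ A^2·P over the event = 9·(1/34) + 36·(3/34) + 81·(5/34) + 100·(3/34) = 411/17.
E[A^2 | B = 2] = (411/17) / (6/17) = 137/2.

137/2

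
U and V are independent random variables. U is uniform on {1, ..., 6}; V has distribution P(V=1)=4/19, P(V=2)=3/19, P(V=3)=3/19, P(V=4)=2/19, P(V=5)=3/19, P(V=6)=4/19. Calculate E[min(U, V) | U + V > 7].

P(U + V > 7) = 47/114.
Summing min(U,V)·P(x,y) over outcomes with U + V > 7 gives 179/114.
E[min(U, V) | U + V > 7] = (179/114) / (47/114) = 179/47.

179/47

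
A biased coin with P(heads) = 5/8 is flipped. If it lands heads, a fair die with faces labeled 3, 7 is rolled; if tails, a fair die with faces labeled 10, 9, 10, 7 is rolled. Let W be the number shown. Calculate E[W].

13/2

E[W | heads] = (3+7)/2 = 5.
E[W | tails] = (10+9+10+7)/4 = 9.
E[W] = (5/8)·(5) + (3/8)·(9) = 13/2.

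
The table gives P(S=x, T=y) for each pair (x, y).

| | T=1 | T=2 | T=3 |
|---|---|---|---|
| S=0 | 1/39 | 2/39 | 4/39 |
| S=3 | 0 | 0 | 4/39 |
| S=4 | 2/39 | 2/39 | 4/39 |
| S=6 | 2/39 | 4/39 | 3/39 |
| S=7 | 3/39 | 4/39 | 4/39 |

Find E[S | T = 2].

P(T = 2) = 4/13.
Σ S·P over the event = 0·(2/39) + 4·(2/39) + 6·(4/39) + 7·(4/39) = 20/13.
E[S | T = 2] = (20/13) / (4/13) = 5.

5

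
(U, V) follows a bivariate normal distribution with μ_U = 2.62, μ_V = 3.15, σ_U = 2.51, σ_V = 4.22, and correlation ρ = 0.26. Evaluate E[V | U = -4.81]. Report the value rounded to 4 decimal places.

E[V | U=x] = μ_V + ρ(σ_V/σ_U)(x − μ_U) for jointly normal variables.
E[V | U=-4.81] = 3.15 + (0.26)·(4.22/2.51)·(-4.81 − (2.62)) = 3.15 + (0.43713)·(-7.43) = -0.0979.

-0.0979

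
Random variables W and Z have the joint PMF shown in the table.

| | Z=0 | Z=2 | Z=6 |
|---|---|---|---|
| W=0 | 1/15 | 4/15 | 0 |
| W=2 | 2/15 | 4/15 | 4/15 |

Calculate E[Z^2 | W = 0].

P(W = 0) = 1/3.
Σ Z^2·P over the event = 0·(1/15) + 4·(4/15) = 16/15.
E[Z^2 | W = 0] = (16/15) / (1/3) = 16/5.

16/5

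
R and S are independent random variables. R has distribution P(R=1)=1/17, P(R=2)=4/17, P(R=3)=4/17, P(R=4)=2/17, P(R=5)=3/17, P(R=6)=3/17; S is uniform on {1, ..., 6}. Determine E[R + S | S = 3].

113/17

P(S = 3) = 1/6.
Summing (R+S)·P(x,y) over outcomes with S = 3 gives 113/102.
E[R + S | S = 3] = (113/102) / (1/6) = 113/17.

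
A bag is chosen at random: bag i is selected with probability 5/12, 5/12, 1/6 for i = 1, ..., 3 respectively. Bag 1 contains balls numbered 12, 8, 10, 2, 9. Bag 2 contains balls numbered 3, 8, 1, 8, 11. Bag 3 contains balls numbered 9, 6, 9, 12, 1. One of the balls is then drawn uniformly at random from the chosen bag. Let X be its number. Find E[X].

E[X | bag 1] = (12+8+10+2+9)/5 = 41/5.
E[X | bag 2] = (3+8+1+8+11)/5 = 31/5.
E[X | bag 3] = (9+6+9+12+1)/5 = 37/5.
E[X] = (5/12)·(41/5) + (5/12)·(31/5) + (1/6)·(37/5) = 217/30.

217/30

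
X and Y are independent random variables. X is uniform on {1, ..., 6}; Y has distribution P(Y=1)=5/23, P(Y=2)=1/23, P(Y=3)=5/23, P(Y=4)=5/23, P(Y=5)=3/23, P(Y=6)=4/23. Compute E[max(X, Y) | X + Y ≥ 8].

11/2

P(X + Y ≥ 8) = 29/69.
Summing max(X,Y)·P(x,y) over outcomes with X + Y ≥ 8 gives 319/138.
E[max(X, Y) | X + Y ≥ 8] = (319/138) / (29/69) = 11/2.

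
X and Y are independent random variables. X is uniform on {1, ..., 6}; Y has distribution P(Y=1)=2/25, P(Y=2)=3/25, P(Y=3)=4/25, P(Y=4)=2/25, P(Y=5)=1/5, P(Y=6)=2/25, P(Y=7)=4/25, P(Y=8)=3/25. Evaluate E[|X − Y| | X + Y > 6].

293/107

P(X + Y > 6) = 107/150.
Summing |X−Y|·P(x,y) over outcomes with X + Y > 6 gives 293/150.
E[|X − Y| | X + Y > 6] = (293/150) / (107/150) = 293/107.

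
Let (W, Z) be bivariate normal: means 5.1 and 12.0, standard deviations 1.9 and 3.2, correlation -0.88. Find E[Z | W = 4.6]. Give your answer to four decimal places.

E[Z | W=x] = μ_Z + ρ(σ_Z/σ_W)(x − μ_W) for jointly normal variables.
E[Z | W=4.6] = 12.0 + (-0.88)·(3.2/1.9)·(4.6 − (5.1)) = 12.0 + (-1.4821)·(-0.5) = 12.7411.

12.7411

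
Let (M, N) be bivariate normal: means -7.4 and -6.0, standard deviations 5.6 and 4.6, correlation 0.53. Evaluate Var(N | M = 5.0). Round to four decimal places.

The conditional variance in a bivariate normal is σ_N²(1 − ρ²), independent of x.
Var(N | M=5.0) = (4.6)²·(1 − (0.53)²) = 21.16·0.7191 = 15.2162.

15.2162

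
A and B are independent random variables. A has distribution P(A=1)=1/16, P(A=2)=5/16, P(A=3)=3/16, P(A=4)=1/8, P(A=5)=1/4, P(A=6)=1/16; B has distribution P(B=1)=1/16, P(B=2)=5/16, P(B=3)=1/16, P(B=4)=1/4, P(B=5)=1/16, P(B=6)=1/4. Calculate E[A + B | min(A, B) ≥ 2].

P(min(A, B) ≥ 2) = 225/256.
Summing (A+B)·P(x,y) over outcomes with min(A, B) ≥ 2 gives 1665/256.
E[A + B | min(A, B) ≥ 2] = (1665/256) / (225/256) = 37/5.

37/5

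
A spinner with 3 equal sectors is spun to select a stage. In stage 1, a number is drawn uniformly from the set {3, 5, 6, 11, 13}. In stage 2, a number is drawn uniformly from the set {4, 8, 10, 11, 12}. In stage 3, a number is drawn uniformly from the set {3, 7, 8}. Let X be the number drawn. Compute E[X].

113/15

E[X | stage 1] = (3+5+6+11+13)/5 = 38/5.
E[X | stage 2] = (4+8+10+11+12)/5 = 9.
E[X | stage 3] = (3+7+8)/3 = 6.
By the law of total expectation,
E[X] = (1/3)·(38/5) + (1/3)·(9) + (1/3)·(6) = 113/15.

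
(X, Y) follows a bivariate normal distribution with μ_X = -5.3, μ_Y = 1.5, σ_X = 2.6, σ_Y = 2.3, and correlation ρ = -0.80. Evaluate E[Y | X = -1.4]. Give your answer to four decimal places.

-1.2600

E[Y | X=x] = μ_Y + ρ(σ_Y/σ_X)(x − μ_X) for jointly normal variables.
E[Y | X=-1.4] = 1.5 + (-0.80)·(2.3/2.6)·(-1.4 − (-5.3)) = 1.5 + (-0.70769)·(3.9) = -1.2600.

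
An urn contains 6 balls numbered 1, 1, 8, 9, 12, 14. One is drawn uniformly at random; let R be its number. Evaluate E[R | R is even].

34/3

P(R is even) = 1/2.
Σ over the event: 8·1/6 + 12·1/6 + 14·1/6 = 17/3.
E[R | R is even] = (17/3) / (1/2) = 34/3.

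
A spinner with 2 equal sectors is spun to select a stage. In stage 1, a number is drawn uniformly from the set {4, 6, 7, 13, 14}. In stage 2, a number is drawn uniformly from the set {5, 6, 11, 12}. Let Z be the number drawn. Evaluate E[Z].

E[Z | stage 1] = (4+6+7+13+14)/5 = 44/5.
E[Z | stage 2] = (5+6+11+12)/4 = 17/2.
By the law of total expectation,
E[Z] = (1/2)·(44/5) + (1/2)·(17/2) = 173/20.

173/20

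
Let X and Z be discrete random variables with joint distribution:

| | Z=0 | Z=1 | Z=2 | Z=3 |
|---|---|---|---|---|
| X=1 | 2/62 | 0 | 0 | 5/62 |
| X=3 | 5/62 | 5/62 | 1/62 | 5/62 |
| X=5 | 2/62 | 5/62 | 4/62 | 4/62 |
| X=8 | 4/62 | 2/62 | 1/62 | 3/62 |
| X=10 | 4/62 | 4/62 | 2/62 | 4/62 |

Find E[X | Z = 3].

104/21

P(Z = 3) = 21/62.
Σ X·P over the event = 1·(5/62) + 3·(5/62) + 5·(4/62) + 8·(3/62) + 10·(4/62) = 52/31.
E[X | Z = 3] = (52/31) / (21/62) = 104/21.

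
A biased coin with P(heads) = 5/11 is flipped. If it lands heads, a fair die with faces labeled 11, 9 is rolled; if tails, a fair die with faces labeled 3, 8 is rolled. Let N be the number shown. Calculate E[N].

E[N | heads] = (11+9)/2 = 10.
E[N | tails] = (3+8)/2 = 11/2.
By the law of total expectation,
E[N] = (5/11)·(10) + (6/11)·(11/2) = 83/11.

83/11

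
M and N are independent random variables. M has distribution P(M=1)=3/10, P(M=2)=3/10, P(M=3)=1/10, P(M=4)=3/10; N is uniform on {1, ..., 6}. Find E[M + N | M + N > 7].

61/7

P(M + N > 7) = 7/30.
Summing (M+N)·P(x,y) over outcomes with M + N > 7 gives 61/30.
E[M + N | M + N > 7] = (61/30) / (7/30) = 61/7.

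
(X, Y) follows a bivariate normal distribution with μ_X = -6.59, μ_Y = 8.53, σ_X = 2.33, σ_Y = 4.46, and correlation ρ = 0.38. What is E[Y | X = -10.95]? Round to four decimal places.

5.3586

The regression of Y on X has slope ρ·σ_Y/σ_X and passes through (μ_X, μ_Y).
E[Y | X=-10.95] = 8.53 + (0.38)·(4.46/2.33)·(-10.95 − (-6.59)) = 8.53 + (0.72738)·(-4.36) = 5.3586.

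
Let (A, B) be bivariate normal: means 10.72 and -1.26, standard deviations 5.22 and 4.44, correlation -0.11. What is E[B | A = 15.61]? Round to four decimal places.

-1.7175

The regression of B on A has slope ρ·σ_B/σ_A and passes through (μ_A, μ_B).
E[B | A=15.61] = -1.26 + (-0.11)·(4.44/5.22)·(15.61 − (10.72)) = -1.26 + (-0.093563)·(4.89) = -1.7175.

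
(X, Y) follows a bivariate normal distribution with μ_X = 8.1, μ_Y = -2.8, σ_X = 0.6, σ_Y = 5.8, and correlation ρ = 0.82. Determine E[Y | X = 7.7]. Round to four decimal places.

The regression of Y on X has slope ρ·σ_Y/σ_X and passes through (μ_X, μ_Y).
E[Y | X=7.7] = -2.8 + (0.82)·(5.8/0.6)·(7.7 − (8.1)) = -2.8 + (7.9267)·(-0.4) = -5.9707.

-5.9707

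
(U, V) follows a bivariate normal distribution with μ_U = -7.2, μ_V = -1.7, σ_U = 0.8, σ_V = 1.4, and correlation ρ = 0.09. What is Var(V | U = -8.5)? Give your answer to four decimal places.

1.9441

Var(V | U=x) = (1 − ρ²)·σ_V².
Var(V | U=-8.5) = (1.4)²·(1 − (0.09)²) = 1.96·0.9919 = 1.9441.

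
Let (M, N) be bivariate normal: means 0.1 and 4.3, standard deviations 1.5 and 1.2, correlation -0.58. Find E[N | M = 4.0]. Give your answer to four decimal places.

For a bivariate normal, E[N | M=x] = μ_N + ρ·(σ_N/σ_M)·(x − μ_M).
E[N | M=4.0] = 4.3 + (-0.58)·(1.2/1.5)·(4.0 − (0.1)) = 4.3 + (-0.464)·(3.9) = 2.4904.

2.4904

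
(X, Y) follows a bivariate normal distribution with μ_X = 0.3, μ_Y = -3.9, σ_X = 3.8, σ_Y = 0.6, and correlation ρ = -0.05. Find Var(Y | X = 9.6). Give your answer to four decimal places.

0.3591

The conditional variance in a bivariate normal is σ_Y²(1 − ρ²), independent of x.
Var(Y | X=9.6) = (0.6)²·(1 − (-0.05)²) = 0.36·0.9975 = 0.3591.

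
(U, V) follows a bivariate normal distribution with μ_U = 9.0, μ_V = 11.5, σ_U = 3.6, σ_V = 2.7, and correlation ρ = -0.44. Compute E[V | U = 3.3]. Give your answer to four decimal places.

E[V | U=x] = μ_V + ρ(σ_V/σ_U)(x − μ_U) for jointly normal variables.
E[V | U=3.3] = 11.5 + (-0.44)·(2.7/3.6)·(3.3 − (9.0)) = 11.5 + (-0.33)·(-5.7) = 13.3810.

13.3810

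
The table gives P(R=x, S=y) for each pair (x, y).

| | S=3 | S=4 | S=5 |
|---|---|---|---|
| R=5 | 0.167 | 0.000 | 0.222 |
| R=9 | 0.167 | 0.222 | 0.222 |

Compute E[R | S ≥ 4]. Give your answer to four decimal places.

P(S ≥ 4) = 0.666.
Σ R·P over the event = 5·(0.222) + 9·(0.222) + 9·(0.222) = 5.106.
E[R | S ≥ 4] = (5.106) / (0.666) = 7.6667.

7.6667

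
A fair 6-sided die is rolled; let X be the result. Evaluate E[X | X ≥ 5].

Given X ≥ 5, X is equally likely to be any of {5, 6}.
E[X | X ≥ 5] = (5 + 6) / 2 = 11/2.

11/2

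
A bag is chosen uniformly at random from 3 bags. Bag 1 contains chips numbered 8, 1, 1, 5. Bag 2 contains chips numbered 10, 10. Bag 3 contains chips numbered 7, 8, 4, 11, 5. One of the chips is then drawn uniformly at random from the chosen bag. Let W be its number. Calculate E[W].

E[W | bag 1] = (8+1+1+5)/4 = 15/4.
E[W | bag 2] = (10+10)/2 = 10.
E[W | bag 3] = (7+8+4+11+5)/5 = 7.
By the law of total expectation,
E[W] = (1/3)·(15/4) + (1/3)·(10) + (1/3)·(7) = 83/12.

83/12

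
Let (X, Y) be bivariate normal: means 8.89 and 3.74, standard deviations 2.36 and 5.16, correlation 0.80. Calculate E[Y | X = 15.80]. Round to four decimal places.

For a bivariate normal, E[Y | X=x] = μ_Y + ρ·(σ_Y/σ_X)·(x − μ_X).
E[Y | X=15.80] = 3.74 + (0.80)·(5.16/2.36)·(15.80 − (8.89)) = 3.74 + (1.74915)·(6.91) = 15.8266.

15.8266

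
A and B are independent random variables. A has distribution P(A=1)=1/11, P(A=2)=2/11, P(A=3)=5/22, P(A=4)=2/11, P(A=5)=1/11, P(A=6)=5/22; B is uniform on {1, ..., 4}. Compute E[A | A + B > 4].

287/69

P(A + B > 4) = 69/88.
Summing A·P(x,y) over outcomes with A + B > 4 gives 287/88.
E[A | A + B > 4] = (287/88) / (69/88) = 287/69.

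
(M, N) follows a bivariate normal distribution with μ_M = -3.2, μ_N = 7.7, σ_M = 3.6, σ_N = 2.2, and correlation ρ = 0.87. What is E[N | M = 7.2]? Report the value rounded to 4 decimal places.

For a bivariate normal, E[N | M=x] = μ_N + ρ·(σ_N/σ_M)·(x − μ_M).
E[N | M=7.2] = 7.7 + (0.87)·(2.2/3.6)·(7.2 − (-3.2)) = 7.7 + (0.531667)·(10.4) = 13.2293.

13.2293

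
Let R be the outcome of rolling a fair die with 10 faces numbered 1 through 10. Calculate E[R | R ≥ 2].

6

Given R ≥ 2, R is equally likely to be any of {2, 3, 4, 5, 6, 7, 8, 9, 10}.
E[R | R ≥ 2] = (2 + 3 + 4 + 5 + 6 + 7 + 8 + 9 + 10) / 9 = 6.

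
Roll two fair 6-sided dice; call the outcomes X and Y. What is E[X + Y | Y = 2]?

11/2

Outcomes with Y = 2: (1,2), (2,2), (3,2), (4,2), (5,2), (6,2), each with probability 1/36.
E[X + Y | Y = 2] = (3 + 4 + 5 + 6 + 7 + 8) / 6 = 11/2.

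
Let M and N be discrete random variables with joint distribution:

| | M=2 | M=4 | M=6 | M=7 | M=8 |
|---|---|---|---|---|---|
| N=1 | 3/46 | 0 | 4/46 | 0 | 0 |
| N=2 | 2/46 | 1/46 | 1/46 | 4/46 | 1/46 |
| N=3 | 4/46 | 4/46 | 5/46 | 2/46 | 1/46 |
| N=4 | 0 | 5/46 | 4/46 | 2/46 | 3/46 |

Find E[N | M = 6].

37/14

P(M = 6) = 7/23.
Σ N·P over the event = 1·(4/46) + 2·(1/46) + 3·(5/46) + 4·(4/46) = 37/46.
E[N | M = 6] = (37/46) / (7/23) = 37/14.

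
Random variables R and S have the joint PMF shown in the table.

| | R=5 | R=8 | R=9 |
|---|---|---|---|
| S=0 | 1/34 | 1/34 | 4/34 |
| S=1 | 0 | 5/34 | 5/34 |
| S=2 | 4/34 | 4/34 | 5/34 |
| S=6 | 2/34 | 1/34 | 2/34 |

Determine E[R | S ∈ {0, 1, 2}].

P(S ∈ {0, 1, 2}) = 29/34.
Σ R·P over the event = 5·(1/34) + 5·(4/34) + 8·(1/34) + 8·(5/34) + 8·(4/34) + 9·(4/34) + 9·(5/34) + 9·(5/34) = 231/34.
E[R | S ∈ {0, 1, 2}] = (231/34) / (29/34) = 231/29.

231/29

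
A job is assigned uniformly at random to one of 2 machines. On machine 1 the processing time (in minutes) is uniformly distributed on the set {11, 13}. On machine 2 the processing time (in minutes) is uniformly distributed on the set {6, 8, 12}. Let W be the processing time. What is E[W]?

E[W | machine 1] = (11+13)/2 = 12.
E[W | machine 2] = (6+8+12)/3 = 26/3.
By the law of total expectation,
E[W] = (1/2)·(12) + (1/2)·(26/3) = 31/3.

31/3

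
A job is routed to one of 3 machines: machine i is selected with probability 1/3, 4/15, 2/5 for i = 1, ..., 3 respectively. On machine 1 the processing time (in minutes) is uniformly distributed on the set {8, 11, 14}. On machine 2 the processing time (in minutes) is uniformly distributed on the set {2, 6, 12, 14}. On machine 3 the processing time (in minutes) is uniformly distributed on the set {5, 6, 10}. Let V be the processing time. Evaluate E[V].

E[V | machine 1] = (8+11+14)/3 = 11.
E[V | machine 2] = (2+6+12+14)/4 = 17/2.
E[V | machine 3] = (5+6+10)/3 = 7.
E[V] = (1/3)·(11) + (4/15)·(17/2) + (2/5)·(7) = 131/15.

131/15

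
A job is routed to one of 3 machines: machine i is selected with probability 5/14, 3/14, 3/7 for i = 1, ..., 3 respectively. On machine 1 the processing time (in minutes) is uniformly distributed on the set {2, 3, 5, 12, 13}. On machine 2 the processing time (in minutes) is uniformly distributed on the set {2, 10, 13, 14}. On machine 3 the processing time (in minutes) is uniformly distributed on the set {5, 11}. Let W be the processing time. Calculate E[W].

449/56

E[W | machine 1] = (2+3+5+12+13)/5 = 7.
E[W | machine 2] = (2+10+13+14)/4 = 39/4.
E[W | machine 3] = (5+11)/2 = 8.
By the law of total expectation,
E[W] = (5/14)·(7) + (3/14)·(39/4) + (3/7)·(8) = 449/56.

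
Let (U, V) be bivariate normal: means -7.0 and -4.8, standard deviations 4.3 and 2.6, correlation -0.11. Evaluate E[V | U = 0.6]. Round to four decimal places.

E[V | U=x] = μ_V + ρ(σ_V/σ_U)(x − μ_U) for jointly normal variables.
E[V | U=0.6] = -4.8 + (-0.11)·(2.6/4.3)·(0.6 − (-7.0)) = -4.8 + (-0.066512)·(7.6) = -5.3055.

-5.3055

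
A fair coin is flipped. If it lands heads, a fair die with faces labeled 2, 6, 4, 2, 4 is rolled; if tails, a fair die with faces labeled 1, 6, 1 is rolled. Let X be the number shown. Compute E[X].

47/15

E[X | heads] = (2+6+4+2+4)/5 = 18/5.
E[X | tails] = (1+6+1)/3 = 8/3.
E[X] = (1/2)·(18/5) + (1/2)·(8/3) = 47/15.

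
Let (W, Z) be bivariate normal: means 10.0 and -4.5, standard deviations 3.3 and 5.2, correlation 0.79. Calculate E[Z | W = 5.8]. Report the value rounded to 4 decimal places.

For a bivariate normal, E[Z | W=x] = μ_Z + ρ·(σ_Z/σ_W)·(x − μ_W).
E[Z | W=5.8] = -4.5 + (0.79)·(5.2/3.3)·(5.8 − (10.0)) = -4.5 + (1.24485)·(-4.2) = -9.7284.

-9.7284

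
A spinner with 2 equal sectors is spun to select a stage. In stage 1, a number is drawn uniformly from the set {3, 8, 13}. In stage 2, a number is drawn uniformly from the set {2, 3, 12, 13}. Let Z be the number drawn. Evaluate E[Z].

31/4

E[Z | stage 1] = (3+8+13)/3 = 8.
E[Z | stage 2] = (2+3+12+13)/4 = 15/2.
By the law of total expectation,
E[Z] = (1/2)·(8) + (1/2)·(15/2) = 31/4.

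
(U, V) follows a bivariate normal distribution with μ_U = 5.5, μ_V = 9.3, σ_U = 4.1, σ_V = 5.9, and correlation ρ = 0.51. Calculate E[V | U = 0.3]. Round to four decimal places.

5.4837

The regression of V on U has slope ρ·σ_V/σ_U and passes through (μ_U, μ_V).
E[V | U=0.3] = 9.3 + (0.51)·(5.9/4.1)·(0.3 − (5.5)) = 9.3 + (0.7339)·(-5.2) = 5.4837.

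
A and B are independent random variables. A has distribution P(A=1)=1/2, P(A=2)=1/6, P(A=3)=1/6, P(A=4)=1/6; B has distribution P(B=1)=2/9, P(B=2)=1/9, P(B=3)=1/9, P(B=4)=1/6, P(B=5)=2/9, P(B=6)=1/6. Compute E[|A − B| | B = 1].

P(B = 1) = 2/9.
Summing |A−B|·P(x,y) over outcomes with B = 1 gives 2/9.
E[|A − B| | B = 1] = (2/9) / (2/9) = 1.

1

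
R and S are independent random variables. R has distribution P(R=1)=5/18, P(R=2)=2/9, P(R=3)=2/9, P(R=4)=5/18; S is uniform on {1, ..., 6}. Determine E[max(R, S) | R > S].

P(R > S) = 1/4.
Summing max(R,S)·P(x,y) over outcomes with R > S gives 23/27.
E[max(R, S) | R > S] = (23/27) / (1/4) = 92/27.

92/27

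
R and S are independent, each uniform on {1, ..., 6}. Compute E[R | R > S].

P(R > S) = 5/12.
Summing R·P(x,y) over outcomes with R > S gives 35/18.
E[R | R > S] = (35/18) / (5/12) = 14/3.

14/3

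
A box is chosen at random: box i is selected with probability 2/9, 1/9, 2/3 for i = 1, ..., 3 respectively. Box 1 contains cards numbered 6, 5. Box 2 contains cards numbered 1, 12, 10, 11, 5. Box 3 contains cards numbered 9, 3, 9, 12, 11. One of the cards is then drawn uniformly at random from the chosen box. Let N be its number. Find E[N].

358/45

E[N | box 1] = (6+5)/2 = 11/2.
E[N | box 2] = (1+12+10+11+5)/5 = 39/5.
E[N | box 3] = (9+3+9+12+11)/5 = 44/5.
E[N] = (2/9)·(11/2) + (1/9)·(39/5) + (2/3)·(44/5) = 358/45.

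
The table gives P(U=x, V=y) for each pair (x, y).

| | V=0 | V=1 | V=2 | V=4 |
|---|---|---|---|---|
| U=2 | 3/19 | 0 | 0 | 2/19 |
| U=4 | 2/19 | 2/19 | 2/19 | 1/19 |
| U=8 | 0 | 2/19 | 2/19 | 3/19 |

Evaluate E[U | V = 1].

6

P(V = 1) = 4/19.
Σ U·P over the event = 4·(2/19) + 8·(2/19) = 24/19.
E[U | V = 1] = (24/19) / (4/19) = 6.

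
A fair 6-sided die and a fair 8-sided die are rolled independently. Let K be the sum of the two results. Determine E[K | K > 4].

26/3

P(K > 4) = 7/8.
E[K | K > 4] = (91/12) / (7/8) = 26/3.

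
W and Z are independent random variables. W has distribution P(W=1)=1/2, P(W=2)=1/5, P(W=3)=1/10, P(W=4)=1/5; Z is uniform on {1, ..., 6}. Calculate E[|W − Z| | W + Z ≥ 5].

P(W + Z ≥ 5) = 2/3.
Summing |W−Z|·P(x,y) over outcomes with W + Z ≥ 5 gives 7/4.
E[|W − Z| | W + Z ≥ 5] = (7/4) / (2/3) = 21/8.

21/8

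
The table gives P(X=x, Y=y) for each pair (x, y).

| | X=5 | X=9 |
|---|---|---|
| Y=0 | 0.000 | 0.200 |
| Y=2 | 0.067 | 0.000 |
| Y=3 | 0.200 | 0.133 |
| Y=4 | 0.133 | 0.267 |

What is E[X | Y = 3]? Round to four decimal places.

6.5976

P(Y = 3) = 0.333.
Summing X·P(X=x,Y=y) over the conditioning event gives 2.197.
E[X | Y = 3] = (2.197) / (0.333) = 6.5976.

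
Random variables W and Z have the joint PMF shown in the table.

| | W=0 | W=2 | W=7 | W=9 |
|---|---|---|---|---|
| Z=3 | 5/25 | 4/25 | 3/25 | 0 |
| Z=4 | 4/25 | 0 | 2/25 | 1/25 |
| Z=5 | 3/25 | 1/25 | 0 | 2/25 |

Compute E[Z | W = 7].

17/5

P(W = 7) = 1/5.
Σ Z·P over the event = 3·(3/25) + 4·(2/25) = 17/25.
E[Z | W = 7] = (17/25) / (1/5) = 17/5.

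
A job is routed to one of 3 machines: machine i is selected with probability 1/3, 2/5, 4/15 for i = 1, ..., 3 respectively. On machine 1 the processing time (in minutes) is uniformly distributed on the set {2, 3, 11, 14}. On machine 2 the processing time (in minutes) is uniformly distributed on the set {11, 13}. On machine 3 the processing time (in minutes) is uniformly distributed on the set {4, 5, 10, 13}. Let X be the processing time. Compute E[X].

283/30

E[X | machine 1] = (2+3+11+14)/4 = 15/2.
E[X | machine 2] = (11+13)/2 = 12.
E[X | machine 3] = (4+5+10+13)/4 = 8.
E[X] = (1/3)·(15/2) + (2/5)·(12) + (4/15)·(8) = 283/30.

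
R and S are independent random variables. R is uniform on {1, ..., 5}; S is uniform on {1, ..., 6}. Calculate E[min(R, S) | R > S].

2

Outcomes with R > S: (2,1), (3,1), (3,2), (4,1), (4,2), (4,3), (5,1), (5,2), (5,3), (5,4), each with probability 1/30.
E[min(R, S) | R > S] = (1 + 1 + 2 + 1 + 2 + 3 + 1 + 2 + 3 + 4) / 10 = 2.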